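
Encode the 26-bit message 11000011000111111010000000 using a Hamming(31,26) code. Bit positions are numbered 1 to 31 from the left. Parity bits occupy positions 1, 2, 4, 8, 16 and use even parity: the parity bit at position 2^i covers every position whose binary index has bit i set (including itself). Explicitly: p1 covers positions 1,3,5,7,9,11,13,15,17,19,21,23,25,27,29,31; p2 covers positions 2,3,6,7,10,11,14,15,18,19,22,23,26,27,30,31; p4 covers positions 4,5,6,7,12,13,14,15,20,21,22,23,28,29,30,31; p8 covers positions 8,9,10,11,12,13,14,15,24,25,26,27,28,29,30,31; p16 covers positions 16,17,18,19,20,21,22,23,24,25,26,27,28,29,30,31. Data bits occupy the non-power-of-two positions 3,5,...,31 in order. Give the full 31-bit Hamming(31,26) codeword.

Place data bits at non-power-of-two positions: b3=1, b5=1, b6=0, b7=0, b9=0, b10=0, b11=1, b12=1, b13=0, b14=0, b15=0, b17=1, b18=1, b19=1, b20=1, b21=1, b22=1, b23=0, b24=1, b25=0, b26=0, b27=0, b28=0, b29=0, b30=0, b31=0.
p1 = XOR of data positions {3,5,7,9,11,13,15,17,19,21,23,25,27,29,31} = 1⊕1⊕0⊕0⊕1⊕0⊕0⊕1⊕1⊕1⊕0⊕0⊕0⊕0⊕0 = 0
p2 = XOR of data positions {3,6,7,10,11,14,15,18,19,22,23,26,27,30,31} = 1⊕0⊕0⊕0⊕1⊕0⊕0⊕1⊕1⊕1⊕0⊕0⊕0⊕0⊕0 = 1
p4 = XOR of data positions {5,6,7,12,13,14,15,20,21,22,23,28,29,30,31} = 1⊕0⊕0⊕1⊕0⊕0⊕0⊕1⊕1⊕1⊕0⊕0⊕0⊕0⊕0 = 1
p8 = XOR of data positions {9,10,11,12,13,14,15,24,25,26,27,28,29,30,31} = 0⊕0⊕1⊕1⊕0⊕0⊕0⊕1⊕0⊕0⊕0⊕0⊕0⊕0⊕0 = 1
p16 = XOR of data positions {17,18,19,20,21,22,23,24,25,26,27,28,29,30,31} = 1⊕1⊕1⊕1⊕1⊕1⊕0⊕1⊕0⊕0⊕0⊕0⊕0⊕0⊕0 = 1
Codeword b1..b31 = 0111100100110001111111010000000

0111100100110001111111010000000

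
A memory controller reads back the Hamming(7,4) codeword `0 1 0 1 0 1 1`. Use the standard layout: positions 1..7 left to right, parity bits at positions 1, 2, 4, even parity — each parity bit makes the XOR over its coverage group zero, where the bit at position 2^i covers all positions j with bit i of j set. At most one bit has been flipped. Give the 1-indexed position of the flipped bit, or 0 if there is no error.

7

s1: b1⊕b3⊕b5⊕b7 = 0⊕0⊕0⊕1 = 1
s2: b2⊕b3⊕b6⊕b7 = 1⊕0⊕1⊕1 = 1
s4: b4⊕b5⊕b6⊕b7 = 1⊕0⊕1⊕1 = 1
Syndrome (s4...s1) = 111 → position 7.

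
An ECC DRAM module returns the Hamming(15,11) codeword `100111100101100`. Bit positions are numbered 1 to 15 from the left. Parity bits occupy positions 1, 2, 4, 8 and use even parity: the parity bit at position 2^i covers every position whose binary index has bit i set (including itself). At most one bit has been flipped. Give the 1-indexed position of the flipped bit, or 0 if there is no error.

s1: b1⊕b3⊕b5⊕b7⊕b9⊕b11⊕b13⊕b15 = 1⊕0⊕1⊕1⊕0⊕0⊕1⊕0 = 0
s2: b2⊕b3⊕b6⊕b7⊕b10⊕b11⊕b14⊕b15 = 0⊕0⊕1⊕1⊕1⊕0⊕0⊕0 = 1
s4: b4⊕b5⊕b6⊕b7⊕b12⊕b13⊕b14⊕b15 = 1⊕1⊕1⊕1⊕1⊕1⊕0⊕0 = 0
s8: b8⊕b9⊕b10⊕b11⊕b12⊕b13⊕b14⊕b15 = 0⊕0⊕1⊕0⊕1⊕1⊕0⊕0 = 1
Syndrome (s8...s1) = 1010 → position 10.

10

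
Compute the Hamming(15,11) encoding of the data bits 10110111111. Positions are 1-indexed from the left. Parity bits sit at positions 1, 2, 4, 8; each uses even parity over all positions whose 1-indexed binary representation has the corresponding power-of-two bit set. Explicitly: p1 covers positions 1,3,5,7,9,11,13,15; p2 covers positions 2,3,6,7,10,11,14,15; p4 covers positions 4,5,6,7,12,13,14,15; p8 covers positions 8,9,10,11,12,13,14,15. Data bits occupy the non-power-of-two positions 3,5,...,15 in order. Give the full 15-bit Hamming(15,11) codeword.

111001100111111

Place data bits at non-power-of-two positions: b3=1, b5=0, b6=1, b7=1, b9=0, b10=1, b11=1, b12=1, b13=1, b14=1, b15=1.
p1 = XOR of data positions {3,5,7,9,11,13,15} = 1⊕0⊕1⊕0⊕1⊕1⊕1 = 1
p2 = XOR of data positions {3,6,7,10,11,14,15} = 1⊕1⊕1⊕1⊕1⊕1⊕1 = 1
p4 = XOR of data positions {5,6,7,12,13,14,15} = 0⊕1⊕1⊕1⊕1⊕1⊕1 = 0
p8 = XOR of data positions {9,10,11,12,13,14,15} = 0⊕1⊕1⊕1⊕1⊕1⊕1 = 0
Codeword b1..b15 = 111001100111111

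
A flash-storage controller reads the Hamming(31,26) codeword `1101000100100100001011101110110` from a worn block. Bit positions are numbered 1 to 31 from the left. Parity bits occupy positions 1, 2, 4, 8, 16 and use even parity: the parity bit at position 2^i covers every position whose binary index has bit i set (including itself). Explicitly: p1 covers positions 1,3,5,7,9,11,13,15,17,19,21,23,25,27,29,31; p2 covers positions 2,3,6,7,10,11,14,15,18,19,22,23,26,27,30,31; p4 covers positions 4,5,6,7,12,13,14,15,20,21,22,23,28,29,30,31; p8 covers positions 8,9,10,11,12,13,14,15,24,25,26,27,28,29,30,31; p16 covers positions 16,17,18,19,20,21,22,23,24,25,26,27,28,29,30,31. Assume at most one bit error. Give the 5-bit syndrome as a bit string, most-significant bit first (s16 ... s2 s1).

10110

s1: b1⊕b3⊕b5⊕b7⊕b9⊕b11⊕b13⊕b15⊕b17⊕b19⊕b21⊕b23⊕b25⊕b27⊕b29⊕b31 = 1⊕0⊕0⊕0⊕0⊕1⊕0⊕0⊕0⊕1⊕1⊕1⊕1⊕1⊕1⊕0 = 0
s2: b2⊕b3⊕b6⊕b7⊕b10⊕b11⊕b14⊕b15⊕b18⊕b19⊕b22⊕b23⊕b26⊕b27⊕b30⊕b31 = 1⊕0⊕0⊕0⊕0⊕1⊕1⊕0⊕0⊕1⊕1⊕1⊕1⊕1⊕1⊕0 = 1
s4: b4⊕b5⊕b6⊕b7⊕b12⊕b13⊕b14⊕b15⊕b20⊕b21⊕b22⊕b23⊕b28⊕b29⊕b30⊕b31 = 1⊕0⊕0⊕0⊕0⊕0⊕1⊕0⊕0⊕1⊕1⊕1⊕0⊕1⊕1⊕0 = 1
s8: b8⊕b9⊕b10⊕b11⊕b12⊕b13⊕b14⊕b15⊕b24⊕b25⊕b26⊕b27⊕b28⊕b29⊕b30⊕b31 = 1⊕0⊕0⊕1⊕0⊕0⊕1⊕0⊕0⊕1⊕1⊕1⊕0⊕1⊕1⊕0 = 0
s16: b16⊕b17⊕b18⊕b19⊕b20⊕b21⊕b22⊕b23⊕b24⊕b25⊕b26⊕b27⊕b28⊕b29⊕b30⊕b31 = 0⊕0⊕0⊕1⊕0⊕1⊕1⊕1⊕0⊕1⊕1⊕1⊕0⊕1⊕1⊕0 = 1
Syndrome (s16...s1) = 10110 → position 22.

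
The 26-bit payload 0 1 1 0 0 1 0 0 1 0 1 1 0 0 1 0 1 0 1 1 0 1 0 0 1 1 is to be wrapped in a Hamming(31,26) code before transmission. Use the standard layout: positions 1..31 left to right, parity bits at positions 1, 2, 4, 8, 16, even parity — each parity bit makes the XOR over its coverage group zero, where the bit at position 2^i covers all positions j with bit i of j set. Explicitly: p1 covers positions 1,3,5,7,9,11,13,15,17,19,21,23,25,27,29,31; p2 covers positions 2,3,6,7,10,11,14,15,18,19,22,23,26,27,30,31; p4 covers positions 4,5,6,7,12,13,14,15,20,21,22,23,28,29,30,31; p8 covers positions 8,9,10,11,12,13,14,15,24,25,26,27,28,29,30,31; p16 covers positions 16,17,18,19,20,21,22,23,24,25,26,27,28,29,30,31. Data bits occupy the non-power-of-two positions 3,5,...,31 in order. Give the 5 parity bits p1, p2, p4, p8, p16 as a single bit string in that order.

Place data bits at non-power-of-two positions: b3=0, b5=1, b6=1, b7=0, b9=0, b10=1, b11=0, b12=0, b13=1, b14=0, b15=1, b17=1, b18=0, b19=0, b20=1, b21=0, b22=1, b23=0, b24=1, b25=1, b26=0, b27=1, b28=0, b29=0, b30=1, b31=1.
p1 = XOR of data positions {3,5,7,9,11,13,15,17,19,21,23,25,27,29,31} = 0⊕1⊕0⊕0⊕0⊕1⊕1⊕1⊕0⊕0⊕0⊕1⊕1⊕0⊕1 = 1
p2 = XOR of data positions {3,6,7,10,11,14,15,18,19,22,23,26,27,30,31} = 0⊕1⊕0⊕1⊕0⊕0⊕1⊕0⊕0⊕1⊕0⊕0⊕1⊕1⊕1 = 1
p4 = XOR of data positions {5,6,7,12,13,14,15,20,21,22,23,28,29,30,31} = 1⊕1⊕0⊕0⊕1⊕0⊕1⊕1⊕0⊕1⊕0⊕0⊕0⊕1⊕1 = 0
p8 = XOR of data positions {9,10,11,12,13,14,15,24,25,26,27,28,29,30,31} = 0⊕1⊕0⊕0⊕1⊕0⊕1⊕1⊕1⊕0⊕1⊕0⊕0⊕1⊕1 = 0
p16 = XOR of data positions {17,18,19,20,21,22,23,24,25,26,27,28,29,30,31} = 1⊕0⊕0⊕1⊕0⊕1⊕0⊕1⊕1⊕0⊕1⊕0⊕0⊕1⊕1 = 0
Parity bits p1,p2,p4,p8,p16 = 11000

11000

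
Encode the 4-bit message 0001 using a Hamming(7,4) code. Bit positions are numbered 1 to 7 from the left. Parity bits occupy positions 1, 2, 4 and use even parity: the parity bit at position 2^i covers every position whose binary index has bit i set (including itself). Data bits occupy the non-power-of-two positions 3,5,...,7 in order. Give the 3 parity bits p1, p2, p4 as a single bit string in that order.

111

Place data bits at non-power-of-two positions: b3=0, b5=0, b6=0, b7=1.
p1 = XOR of data positions {3,5,7} = 0⊕0⊕1 = 1
p2 = XOR of data positions {3,6,7} = 0⊕0⊕1 = 1
p4 = XOR of data positions {5,6,7} = 0⊕0⊕1 = 1
Parity bits p1,p2,p4 = 111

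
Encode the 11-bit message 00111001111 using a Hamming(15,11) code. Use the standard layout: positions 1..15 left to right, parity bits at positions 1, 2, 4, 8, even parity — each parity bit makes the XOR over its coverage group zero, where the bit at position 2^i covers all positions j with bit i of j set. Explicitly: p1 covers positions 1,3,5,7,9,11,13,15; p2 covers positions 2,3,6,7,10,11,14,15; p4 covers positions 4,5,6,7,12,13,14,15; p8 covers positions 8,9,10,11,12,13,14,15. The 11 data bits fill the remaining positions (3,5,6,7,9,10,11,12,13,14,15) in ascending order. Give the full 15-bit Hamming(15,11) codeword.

000001111001111

Place data bits at non-power-of-two positions: b3=0, b5=0, b6=1, b7=1, b9=1, b10=0, b11=0, b12=1, b13=1, b14=1, b15=1.
p1 = XOR of data positions {3,5,7,9,11,13,15} = 0⊕0⊕1⊕1⊕0⊕1⊕1 = 0
p2 = XOR of data positions {3,6,7,10,11,14,15} = 0⊕1⊕1⊕0⊕0⊕1⊕1 = 0
p4 = XOR of data positions {5,6,7,12,13,14,15} = 0⊕1⊕1⊕1⊕1⊕1⊕1 = 0
p8 = XOR of data positions {9,10,11,12,13,14,15} = 1⊕0⊕0⊕1⊕1⊕1⊕1 = 1
Codeword b1..b15 = 000001111001111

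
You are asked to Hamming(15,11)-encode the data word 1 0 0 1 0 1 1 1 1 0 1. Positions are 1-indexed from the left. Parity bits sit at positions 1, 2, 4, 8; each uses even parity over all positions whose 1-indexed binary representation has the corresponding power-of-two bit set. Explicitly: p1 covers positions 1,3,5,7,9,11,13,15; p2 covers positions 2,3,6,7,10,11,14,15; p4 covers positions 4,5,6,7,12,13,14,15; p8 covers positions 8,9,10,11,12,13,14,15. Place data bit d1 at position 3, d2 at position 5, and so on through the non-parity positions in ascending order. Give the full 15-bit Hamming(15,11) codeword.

Place data bits at non-power-of-two positions: b3=1, b5=0, b6=0, b7=1, b9=0, b10=1, b11=1, b12=1, b13=1, b14=0, b15=1.
p1 = XOR of data positions {3,5,7,9,11,13,15} = 1⊕0⊕1⊕0⊕1⊕1⊕1 = 1
p2 = XOR of data positions {3,6,7,10,11,14,15} = 1⊕0⊕1⊕1⊕1⊕0⊕1 = 1
p4 = XOR of data positions {5,6,7,12,13,14,15} = 0⊕0⊕1⊕1⊕1⊕0⊕1 = 0
p8 = XOR of data positions {9,10,11,12,13,14,15} = 0⊕1⊕1⊕1⊕1⊕0⊕1 = 1
Codeword b1..b15 = 111000110111101

111000110111101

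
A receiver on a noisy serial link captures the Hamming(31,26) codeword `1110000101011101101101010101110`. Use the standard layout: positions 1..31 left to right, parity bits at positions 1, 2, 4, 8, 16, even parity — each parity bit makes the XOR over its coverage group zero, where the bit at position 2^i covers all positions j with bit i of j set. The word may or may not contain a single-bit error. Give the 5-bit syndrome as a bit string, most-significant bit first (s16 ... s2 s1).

00000

s1: b1⊕b3⊕b5⊕b7⊕b9⊕b11⊕b13⊕b15⊕b17⊕b19⊕b21⊕b23⊕b25⊕b27⊕b29⊕b31 = 1⊕1⊕0⊕0⊕0⊕0⊕1⊕0⊕1⊕1⊕0⊕0⊕0⊕0⊕1⊕0 = 0
s2: b2⊕b3⊕b6⊕b7⊕b10⊕b11⊕b14⊕b15⊕b18⊕b19⊕b22⊕b23⊕b26⊕b27⊕b30⊕b31 = 1⊕1⊕0⊕0⊕1⊕0⊕1⊕0⊕0⊕1⊕1⊕0⊕1⊕0⊕1⊕0 = 0
s4: b4⊕b5⊕b6⊕b7⊕b12⊕b13⊕b14⊕b15⊕b20⊕b21⊕b22⊕b23⊕b28⊕b29⊕b30⊕b31 = 0⊕0⊕0⊕0⊕1⊕1⊕1⊕0⊕1⊕0⊕1⊕0⊕1⊕1⊕1⊕0 = 0
s8: b8⊕b9⊕b10⊕b11⊕b12⊕b13⊕b14⊕b15⊕b24⊕b25⊕b26⊕b27⊕b28⊕b29⊕b30⊕b31 = 1⊕0⊕1⊕0⊕1⊕1⊕1⊕0⊕1⊕0⊕1⊕0⊕1⊕1⊕1⊕0 = 0
s16: b16⊕b17⊕b18⊕b19⊕b20⊕b21⊕b22⊕b23⊕b24⊕b25⊕b26⊕b27⊕b28⊕b29⊕b30⊕b31 = 1⊕1⊕0⊕1⊕1⊕0⊕1⊕0⊕1⊕0⊕1⊕0⊕1⊕1⊕1⊕0 = 0
Syndrome (s16...s1) = 00000 → position 0 (no error).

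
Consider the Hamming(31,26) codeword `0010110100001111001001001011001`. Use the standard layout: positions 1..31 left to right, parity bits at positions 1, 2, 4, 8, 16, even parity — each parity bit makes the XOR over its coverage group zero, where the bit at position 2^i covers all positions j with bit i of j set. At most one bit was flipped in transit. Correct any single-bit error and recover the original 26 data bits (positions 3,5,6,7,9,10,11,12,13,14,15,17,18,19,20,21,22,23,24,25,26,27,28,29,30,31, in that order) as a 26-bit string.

11100000111001001001011001

s1: b1⊕b3⊕b5⊕b7⊕b9⊕b11⊕b13⊕b15⊕b17⊕b19⊕b21⊕b23⊕b25⊕b27⊕b29⊕b31 = 0⊕1⊕1⊕0⊕0⊕0⊕1⊕1⊕0⊕1⊕0⊕0⊕1⊕1⊕0⊕1 = 0
s2: b2⊕b3⊕b6⊕b7⊕b10⊕b11⊕b14⊕b15⊕b18⊕b19⊕b22⊕b23⊕b26⊕b27⊕b30⊕b31 = 0⊕1⊕1⊕0⊕0⊕0⊕1⊕1⊕0⊕1⊕1⊕0⊕0⊕1⊕0⊕1 = 0
s4: b4⊕b5⊕b6⊕b7⊕b12⊕b13⊕b14⊕b15⊕b20⊕b21⊕b22⊕b23⊕b28⊕b29⊕b30⊕b31 = 0⊕1⊕1⊕0⊕0⊕1⊕1⊕1⊕0⊕0⊕1⊕0⊕1⊕0⊕0⊕1 = 0
s8: b8⊕b9⊕b10⊕b11⊕b12⊕b13⊕b14⊕b15⊕b24⊕b25⊕b26⊕b27⊕b28⊕b29⊕b30⊕b31 = 1⊕0⊕0⊕0⊕0⊕1⊕1⊕1⊕0⊕1⊕0⊕1⊕1⊕0⊕0⊕1 = 0
s16: b16⊕b17⊕b18⊕b19⊕b20⊕b21⊕b22⊕b23⊕b24⊕b25⊕b26⊕b27⊕b28⊕b29⊕b30⊕b31 = 1⊕0⊕0⊕1⊕0⊕0⊕1⊕0⊕0⊕1⊕0⊕1⊕1⊕0⊕0⊕1 = 1
Syndrome (s16...s1) = 10000 → position 16.
Flip bit 16: corrected codeword = 0010110100001110001001001011001
Data bits at positions 3,5,6,7,9,10,11,12,13,14,15,17,18,19,20,21,22,23,24,25,26,27,28,29,30,31: 11100000111001001001011001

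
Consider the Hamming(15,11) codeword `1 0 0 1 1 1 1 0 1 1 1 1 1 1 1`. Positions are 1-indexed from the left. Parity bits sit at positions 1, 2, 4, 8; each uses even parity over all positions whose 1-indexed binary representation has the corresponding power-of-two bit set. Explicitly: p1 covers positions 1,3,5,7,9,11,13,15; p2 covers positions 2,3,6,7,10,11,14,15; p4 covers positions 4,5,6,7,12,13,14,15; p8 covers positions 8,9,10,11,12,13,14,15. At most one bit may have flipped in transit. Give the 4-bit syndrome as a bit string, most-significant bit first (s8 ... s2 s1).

s1: b1⊕b3⊕b5⊕b7⊕b9⊕b11⊕b13⊕b15 = 1⊕0⊕1⊕1⊕1⊕1⊕1⊕1 = 1
s2: b2⊕b3⊕b6⊕b7⊕b10⊕b11⊕b14⊕b15 = 0⊕0⊕1⊕1⊕1⊕1⊕1⊕1 = 0
s4: b4⊕b5⊕b6⊕b7⊕b12⊕b13⊕b14⊕b15 = 1⊕1⊕1⊕1⊕1⊕1⊕1⊕1 = 0
s8: b8⊕b9⊕b10⊕b11⊕b12⊕b13⊕b14⊕b15 = 0⊕1⊕1⊕1⊕1⊕1⊕1⊕1 = 1
Syndrome (s8...s1) = 1001 → position 9.

1001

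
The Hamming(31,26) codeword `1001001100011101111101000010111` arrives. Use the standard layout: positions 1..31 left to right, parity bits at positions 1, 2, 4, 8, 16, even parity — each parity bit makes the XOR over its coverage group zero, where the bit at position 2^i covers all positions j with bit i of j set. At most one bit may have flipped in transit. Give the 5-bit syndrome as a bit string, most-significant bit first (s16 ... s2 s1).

s1: b1⊕b3⊕b5⊕b7⊕b9⊕b11⊕b13⊕b15⊕b17⊕b19⊕b21⊕b23⊕b25⊕b27⊕b29⊕b31 = 1⊕0⊕0⊕1⊕0⊕0⊕1⊕0⊕1⊕1⊕0⊕0⊕0⊕1⊕1⊕1 = 0
s2: b2⊕b3⊕b6⊕b7⊕b10⊕b11⊕b14⊕b15⊕b18⊕b19⊕b22⊕b23⊕b26⊕b27⊕b30⊕b31 = 0⊕0⊕0⊕1⊕0⊕0⊕1⊕0⊕1⊕1⊕1⊕0⊕0⊕1⊕1⊕1 = 0
s4: b4⊕b5⊕b6⊕b7⊕b12⊕b13⊕b14⊕b15⊕b20⊕b21⊕b22⊕b23⊕b28⊕b29⊕b30⊕b31 = 1⊕0⊕0⊕1⊕1⊕1⊕1⊕0⊕1⊕0⊕1⊕0⊕0⊕1⊕1⊕1 = 0
s8: b8⊕b9⊕b10⊕b11⊕b12⊕b13⊕b14⊕b15⊕b24⊕b25⊕b26⊕b27⊕b28⊕b29⊕b30⊕b31 = 1⊕0⊕0⊕0⊕1⊕1⊕1⊕0⊕0⊕0⊕0⊕1⊕0⊕1⊕1⊕1 = 0
s16: b16⊕b17⊕b18⊕b19⊕b20⊕b21⊕b22⊕b23⊕b24⊕b25⊕b26⊕b27⊕b28⊕b29⊕b30⊕b31 = 1⊕1⊕1⊕1⊕1⊕0⊕1⊕0⊕0⊕0⊕0⊕1⊕0⊕1⊕1⊕1 = 0
Syndrome (s16...s1) = 00000 → position 0 (no error).

00000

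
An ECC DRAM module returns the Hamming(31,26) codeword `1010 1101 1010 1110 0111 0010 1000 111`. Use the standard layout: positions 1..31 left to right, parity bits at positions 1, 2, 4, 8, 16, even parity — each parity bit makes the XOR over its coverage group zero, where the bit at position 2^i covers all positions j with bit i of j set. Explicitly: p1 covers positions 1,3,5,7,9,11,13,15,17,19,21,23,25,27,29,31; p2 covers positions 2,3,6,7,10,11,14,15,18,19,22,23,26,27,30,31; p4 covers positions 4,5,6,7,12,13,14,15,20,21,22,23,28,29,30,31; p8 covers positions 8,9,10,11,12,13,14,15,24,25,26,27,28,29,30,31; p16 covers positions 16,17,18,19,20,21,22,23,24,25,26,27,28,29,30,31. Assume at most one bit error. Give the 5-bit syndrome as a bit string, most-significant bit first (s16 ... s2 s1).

s1: b1⊕b3⊕b5⊕b7⊕b9⊕b11⊕b13⊕b15⊕b17⊕b19⊕b21⊕b23⊕b25⊕b27⊕b29⊕b31 = 1⊕1⊕1⊕0⊕1⊕1⊕1⊕1⊕0⊕1⊕0⊕1⊕1⊕0⊕1⊕1 = 0
s2: b2⊕b3⊕b6⊕b7⊕b10⊕b11⊕b14⊕b15⊕b18⊕b19⊕b22⊕b23⊕b26⊕b27⊕b30⊕b31 = 0⊕1⊕1⊕0⊕0⊕1⊕1⊕1⊕1⊕1⊕0⊕1⊕0⊕0⊕1⊕1 = 0
s4: b4⊕b5⊕b6⊕b7⊕b12⊕b13⊕b14⊕b15⊕b20⊕b21⊕b22⊕b23⊕b28⊕b29⊕b30⊕b31 = 0⊕1⊕1⊕0⊕0⊕1⊕1⊕1⊕1⊕0⊕0⊕1⊕0⊕1⊕1⊕1 = 0
s8: b8⊕b9⊕b10⊕b11⊕b12⊕b13⊕b14⊕b15⊕b24⊕b25⊕b26⊕b27⊕b28⊕b29⊕b30⊕b31 = 1⊕1⊕0⊕1⊕0⊕1⊕1⊕1⊕0⊕1⊕0⊕0⊕0⊕1⊕1⊕1 = 0
s16: b16⊕b17⊕b18⊕b19⊕b20⊕b21⊕b22⊕b23⊕b24⊕b25⊕b26⊕b27⊕b28⊕b29⊕b30⊕b31 = 0⊕0⊕1⊕1⊕1⊕0⊕0⊕1⊕0⊕1⊕0⊕0⊕0⊕1⊕1⊕1 = 0
Syndrome (s16...s1) = 00000 → position 0 (no error).

00000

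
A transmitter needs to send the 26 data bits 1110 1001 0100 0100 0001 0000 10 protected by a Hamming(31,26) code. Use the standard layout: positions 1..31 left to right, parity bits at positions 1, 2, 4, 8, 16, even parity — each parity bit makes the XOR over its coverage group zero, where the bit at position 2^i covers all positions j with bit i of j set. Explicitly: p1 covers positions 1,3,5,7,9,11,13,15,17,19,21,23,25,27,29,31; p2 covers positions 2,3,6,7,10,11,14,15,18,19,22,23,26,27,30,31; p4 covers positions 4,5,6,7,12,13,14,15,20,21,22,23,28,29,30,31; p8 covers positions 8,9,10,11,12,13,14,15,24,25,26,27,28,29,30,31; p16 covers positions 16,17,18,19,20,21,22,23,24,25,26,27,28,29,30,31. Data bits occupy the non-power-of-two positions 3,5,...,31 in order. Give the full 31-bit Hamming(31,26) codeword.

Place data bits at non-power-of-two positions: b3=1, b5=1, b6=1, b7=0, b9=1, b10=0, b11=0, b12=1, b13=0, b14=1, b15=0, b17=0, b18=0, b19=1, b20=0, b21=0, b22=0, b23=0, b24=0, b25=1, b26=0, b27=0, b28=0, b29=0, b30=1, b31=0.
p1 = XOR of data positions {3,5,7,9,11,13,15,17,19,21,23,25,27,29,31} = 1⊕1⊕0⊕1⊕0⊕0⊕0⊕0⊕1⊕0⊕0⊕1⊕0⊕0⊕0 = 1
p2 = XOR of data positions {3,6,7,10,11,14,15,18,19,22,23,26,27,30,31} = 1⊕1⊕0⊕0⊕0⊕1⊕0⊕0⊕1⊕0⊕0⊕0⊕0⊕1⊕0 = 1
p4 = XOR of data positions {5,6,7,12,13,14,15,20,21,22,23,28,29,30,31} = 1⊕1⊕0⊕1⊕0⊕1⊕0⊕0⊕0⊕0⊕0⊕0⊕0⊕1⊕0 = 1
p8 = XOR of data positions {9,10,11,12,13,14,15,24,25,26,27,28,29,30,31} = 1⊕0⊕0⊕1⊕0⊕1⊕0⊕0⊕1⊕0⊕0⊕0⊕0⊕1⊕0 = 1
p16 = XOR of data positions {17,18,19,20,21,22,23,24,25,26,27,28,29,30,31} = 0⊕0⊕1⊕0⊕0⊕0⊕0⊕0⊕1⊕0⊕0⊕0⊕0⊕1⊕0 = 1
Codeword b1..b31 = 1111110110010101001000001000010

1111110110010101001000001000010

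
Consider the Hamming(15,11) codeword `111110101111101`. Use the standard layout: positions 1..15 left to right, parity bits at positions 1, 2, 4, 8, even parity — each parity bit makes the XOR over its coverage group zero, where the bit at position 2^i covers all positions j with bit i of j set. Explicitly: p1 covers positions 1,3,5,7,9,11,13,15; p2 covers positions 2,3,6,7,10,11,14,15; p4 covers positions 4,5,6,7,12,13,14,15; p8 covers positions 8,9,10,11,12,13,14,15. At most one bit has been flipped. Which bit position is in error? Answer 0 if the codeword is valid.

0

s1: b1⊕b3⊕b5⊕b7⊕b9⊕b11⊕b13⊕b15 = 1⊕1⊕1⊕1⊕1⊕1⊕1⊕1 = 0
s2: b2⊕b3⊕b6⊕b7⊕b10⊕b11⊕b14⊕b15 = 1⊕1⊕0⊕1⊕1⊕1⊕0⊕1 = 0
s4: b4⊕b5⊕b6⊕b7⊕b12⊕b13⊕b14⊕b15 = 1⊕1⊕0⊕1⊕1⊕1⊕0⊕1 = 0
s8: b8⊕b9⊕b10⊕b11⊕b12⊕b13⊕b14⊕b15 = 0⊕1⊕1⊕1⊕1⊕1⊕0⊕1 = 0
Syndrome (s8...s1) = 0000 → position 0 (no error).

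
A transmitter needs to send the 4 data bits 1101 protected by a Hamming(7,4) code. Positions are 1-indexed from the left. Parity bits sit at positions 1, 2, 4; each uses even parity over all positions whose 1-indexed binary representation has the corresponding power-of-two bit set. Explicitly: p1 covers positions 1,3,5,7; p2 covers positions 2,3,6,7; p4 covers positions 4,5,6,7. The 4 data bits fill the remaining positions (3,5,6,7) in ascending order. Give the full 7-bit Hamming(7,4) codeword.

1010101

Place data bits at non-power-of-two positions: b3=1, b5=1, b6=0, b7=1.
p1 = XOR of data positions {3,5,7} = 1⊕1⊕1 = 1
p2 = XOR of data positions {3,6,7} = 1⊕0⊕1 = 0
p4 = XOR of data positions {5,6,7} = 1⊕0⊕1 = 0
Codeword b1..b7 = 1010101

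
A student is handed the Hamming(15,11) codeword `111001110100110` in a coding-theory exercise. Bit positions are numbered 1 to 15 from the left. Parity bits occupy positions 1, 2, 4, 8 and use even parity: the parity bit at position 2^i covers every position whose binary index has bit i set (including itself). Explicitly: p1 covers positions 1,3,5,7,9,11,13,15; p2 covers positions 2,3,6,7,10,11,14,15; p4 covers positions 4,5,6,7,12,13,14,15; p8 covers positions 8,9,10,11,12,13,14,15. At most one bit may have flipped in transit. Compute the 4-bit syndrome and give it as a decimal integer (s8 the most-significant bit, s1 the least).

0

s1: b1⊕b3⊕b5⊕b7⊕b9⊕b11⊕b13⊕b15 = 1⊕1⊕0⊕1⊕0⊕0⊕1⊕0 = 0
s2: b2⊕b3⊕b6⊕b7⊕b10⊕b11⊕b14⊕b15 = 1⊕1⊕1⊕1⊕1⊕0⊕1⊕0 = 0
s4: b4⊕b5⊕b6⊕b7⊕b12⊕b13⊕b14⊕b15 = 0⊕0⊕1⊕1⊕0⊕1⊕1⊕0 = 0
s8: b8⊕b9⊕b10⊕b11⊕b12⊕b13⊕b14⊕b15 = 1⊕0⊕1⊕0⊕0⊕1⊕1⊕0 = 0
Syndrome (s8...s1) = 0000 → position 0 (no error).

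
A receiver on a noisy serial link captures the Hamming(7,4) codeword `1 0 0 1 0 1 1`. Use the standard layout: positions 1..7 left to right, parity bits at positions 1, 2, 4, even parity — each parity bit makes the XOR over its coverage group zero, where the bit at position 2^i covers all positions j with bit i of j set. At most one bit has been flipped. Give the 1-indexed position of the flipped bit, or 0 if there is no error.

s1: b1⊕b3⊕b5⊕b7 = 1⊕0⊕0⊕1 = 0
s2: b2⊕b3⊕b6⊕b7 = 0⊕0⊕1⊕1 = 0
s4: b4⊕b5⊕b6⊕b7 = 1⊕0⊕1⊕1 = 1
Syndrome (s4...s1) = 100 → position 4.

4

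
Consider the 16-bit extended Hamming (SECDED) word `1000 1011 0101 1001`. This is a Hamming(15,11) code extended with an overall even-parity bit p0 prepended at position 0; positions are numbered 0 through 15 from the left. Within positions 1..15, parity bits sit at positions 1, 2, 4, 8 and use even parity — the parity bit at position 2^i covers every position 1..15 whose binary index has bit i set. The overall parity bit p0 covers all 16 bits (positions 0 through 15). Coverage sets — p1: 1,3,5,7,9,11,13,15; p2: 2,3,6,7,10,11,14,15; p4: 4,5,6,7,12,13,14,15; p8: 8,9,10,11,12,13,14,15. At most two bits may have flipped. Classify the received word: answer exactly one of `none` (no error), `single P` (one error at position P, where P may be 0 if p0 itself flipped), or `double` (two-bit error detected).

s1: b1⊕b3⊕b5⊕b7⊕b9⊕b11⊕b13⊕b15 = 0⊕0⊕0⊕1⊕1⊕1⊕0⊕1 = 0
s2: b2⊕b3⊕b6⊕b7⊕b10⊕b11⊕b14⊕b15 = 0⊕0⊕1⊕1⊕0⊕1⊕0⊕1 = 0
s4: b4⊕b5⊕b6⊕b7⊕b12⊕b13⊕b14⊕b15 = 1⊕0⊕1⊕1⊕1⊕0⊕0⊕1 = 1
s8: b8⊕b9⊕b10⊕b11⊕b12⊕b13⊕b14⊕b15 = 0⊕1⊕0⊕1⊕1⊕0⊕0⊕1 = 0
Syndrome (s8...s1) = 0100 → position 4.
Overall parity (XOR of all 16 bits, including p0): 1⊕0⊕0⊕0⊕1⊕0⊕1⊕1⊕0⊕1⊕0⊕1⊕1⊕0⊕0⊕1 = 0
Overall=0, syndrome position=4 → double-bit error detected (uncorrectable).

double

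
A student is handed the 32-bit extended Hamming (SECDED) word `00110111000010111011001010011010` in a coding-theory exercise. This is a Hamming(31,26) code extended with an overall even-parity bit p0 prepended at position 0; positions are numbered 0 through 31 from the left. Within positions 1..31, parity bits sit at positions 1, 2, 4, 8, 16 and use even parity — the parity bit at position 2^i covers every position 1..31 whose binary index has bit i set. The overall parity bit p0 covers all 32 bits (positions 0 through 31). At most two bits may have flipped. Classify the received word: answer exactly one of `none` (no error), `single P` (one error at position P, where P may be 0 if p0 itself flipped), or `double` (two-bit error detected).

s1: b1⊕b3⊕b5⊕b7⊕b9⊕b11⊕b13⊕b15⊕b17⊕b19⊕b21⊕b23⊕b25⊕b27⊕b29⊕b31 = 0⊕1⊕1⊕1⊕0⊕0⊕0⊕1⊕0⊕1⊕0⊕0⊕0⊕1⊕0⊕0 = 0
s2: b2⊕b3⊕b6⊕b7⊕b10⊕b11⊕b14⊕b15⊕b18⊕b19⊕b22⊕b23⊕b26⊕b27⊕b30⊕b31 = 1⊕1⊕1⊕1⊕0⊕0⊕1⊕1⊕1⊕1⊕1⊕0⊕0⊕1⊕1⊕0 = 1
s4: b4⊕b5⊕b6⊕b7⊕b12⊕b13⊕b14⊕b15⊕b20⊕b21⊕b22⊕b23⊕b28⊕b29⊕b30⊕b31 = 0⊕1⊕1⊕1⊕1⊕0⊕1⊕1⊕0⊕0⊕1⊕0⊕1⊕0⊕1⊕0 = 1
s8: b8⊕b9⊕b10⊕b11⊕b12⊕b13⊕b14⊕b15⊕b24⊕b25⊕b26⊕b27⊕b28⊕b29⊕b30⊕b31 = 0⊕0⊕0⊕0⊕1⊕0⊕1⊕1⊕1⊕0⊕0⊕1⊕1⊕0⊕1⊕0 = 1
s16: b16⊕b17⊕b18⊕b19⊕b20⊕b21⊕b22⊕b23⊕b24⊕b25⊕b26⊕b27⊕b28⊕b29⊕b30⊕b31 = 1⊕0⊕1⊕1⊕0⊕0⊕1⊕0⊕1⊕0⊕0⊕1⊕1⊕0⊕1⊕0 = 0
Syndrome (s16...s1) = 01110 → position 14.
Overall parity (XOR of all 32 bits, including p0): 0⊕0⊕1⊕1⊕0⊕1⊕1⊕1⊕0⊕0⊕0⊕0⊕1⊕0⊕1⊕1⊕1⊕0⊕1⊕1⊕0⊕0⊕1⊕0⊕1⊕0⊕0⊕1⊕1⊕0⊕1⊕0 = 0
Overall=0, syndrome position=14 → double-bit error detected (uncorrectable).

double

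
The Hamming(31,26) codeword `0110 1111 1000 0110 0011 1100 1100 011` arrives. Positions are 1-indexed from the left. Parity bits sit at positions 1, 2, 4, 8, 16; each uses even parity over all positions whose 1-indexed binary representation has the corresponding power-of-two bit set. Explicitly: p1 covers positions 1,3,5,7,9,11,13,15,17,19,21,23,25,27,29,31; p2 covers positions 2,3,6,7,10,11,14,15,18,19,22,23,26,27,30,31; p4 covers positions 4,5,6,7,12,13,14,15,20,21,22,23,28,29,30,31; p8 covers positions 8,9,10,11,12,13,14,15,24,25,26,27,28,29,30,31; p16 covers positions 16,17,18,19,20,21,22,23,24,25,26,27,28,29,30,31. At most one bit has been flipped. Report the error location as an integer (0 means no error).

s1: b1⊕b3⊕b5⊕b7⊕b9⊕b11⊕b13⊕b15⊕b17⊕b19⊕b21⊕b23⊕b25⊕b27⊕b29⊕b31 = 0⊕1⊕1⊕1⊕1⊕0⊕0⊕1⊕0⊕1⊕1⊕0⊕1⊕0⊕0⊕1 = 1
s2: b2⊕b3⊕b6⊕b7⊕b10⊕b11⊕b14⊕b15⊕b18⊕b19⊕b22⊕b23⊕b26⊕b27⊕b30⊕b31 = 1⊕1⊕1⊕1⊕0⊕0⊕1⊕1⊕0⊕1⊕1⊕0⊕1⊕0⊕1⊕1 = 1
s4: b4⊕b5⊕b6⊕b7⊕b12⊕b13⊕b14⊕b15⊕b20⊕b21⊕b22⊕b23⊕b28⊕b29⊕b30⊕b31 = 0⊕1⊕1⊕1⊕0⊕0⊕1⊕1⊕1⊕1⊕1⊕0⊕0⊕0⊕1⊕1 = 0
s8: b8⊕b9⊕b10⊕b11⊕b12⊕b13⊕b14⊕b15⊕b24⊕b25⊕b26⊕b27⊕b28⊕b29⊕b30⊕b31 = 1⊕1⊕0⊕0⊕0⊕0⊕1⊕1⊕0⊕1⊕1⊕0⊕0⊕0⊕1⊕1 = 0
s16: b16⊕b17⊕b18⊕b19⊕b20⊕b21⊕b22⊕b23⊕b24⊕b25⊕b26⊕b27⊕b28⊕b29⊕b30⊕b31 = 0⊕0⊕0⊕1⊕1⊕1⊕1⊕0⊕0⊕1⊕1⊕0⊕0⊕0⊕1⊕1 = 0
Syndrome (s16...s1) = 00011 → position 3.

3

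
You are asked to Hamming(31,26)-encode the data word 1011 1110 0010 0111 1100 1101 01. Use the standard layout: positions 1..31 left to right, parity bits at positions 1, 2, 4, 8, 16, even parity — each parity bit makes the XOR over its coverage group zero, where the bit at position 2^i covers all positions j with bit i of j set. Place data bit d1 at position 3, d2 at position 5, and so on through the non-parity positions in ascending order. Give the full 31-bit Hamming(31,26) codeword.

Place data bits at non-power-of-two positions: b3=1, b5=0, b6=1, b7=1, b9=1, b10=1, b11=1, b12=0, b13=0, b14=0, b15=1, b17=0, b18=0, b19=1, b20=1, b21=1, b22=1, b23=1, b24=0, b25=0, b26=1, b27=1, b28=0, b29=1, b30=0, b31=1.
p1 = XOR of data positions {3,5,7,9,11,13,15,17,19,21,23,25,27,29,31} = 1⊕0⊕1⊕1⊕1⊕0⊕1⊕0⊕1⊕1⊕1⊕0⊕1⊕1⊕1 = 1
p2 = XOR of data positions {3,6,7,10,11,14,15,18,19,22,23,26,27,30,31} = 1⊕1⊕1⊕1⊕1⊕0⊕1⊕0⊕1⊕1⊕1⊕1⊕1⊕0⊕1 = 0
p4 = XOR of data positions {5,6,7,12,13,14,15,20,21,22,23,28,29,30,31} = 0⊕1⊕1⊕0⊕0⊕0⊕1⊕1⊕1⊕1⊕1⊕0⊕1⊕0⊕1 = 1
p8 = XOR of data positions {9,10,11,12,13,14,15,24,25,26,27,28,29,30,31} = 1⊕1⊕1⊕0⊕0⊕0⊕1⊕0⊕0⊕1⊕1⊕0⊕1⊕0⊕1 = 0
p16 = XOR of data positions {17,18,19,20,21,22,23,24,25,26,27,28,29,30,31} = 0⊕0⊕1⊕1⊕1⊕1⊕1⊕0⊕0⊕1⊕1⊕0⊕1⊕0⊕1 = 1
Codeword b1..b31 = 1011011011100011001111100110101

1011011011100011001111100110101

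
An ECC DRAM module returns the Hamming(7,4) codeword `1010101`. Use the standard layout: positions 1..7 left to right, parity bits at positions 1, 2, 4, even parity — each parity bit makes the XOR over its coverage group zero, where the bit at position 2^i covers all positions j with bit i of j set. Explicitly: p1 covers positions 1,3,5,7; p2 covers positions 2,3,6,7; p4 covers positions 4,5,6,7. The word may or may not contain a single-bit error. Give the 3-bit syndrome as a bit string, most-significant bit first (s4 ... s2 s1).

s1: b1⊕b3⊕b5⊕b7 = 1⊕1⊕1⊕1 = 0
s2: b2⊕b3⊕b6⊕b7 = 0⊕1⊕0⊕1 = 0
s4: b4⊕b5⊕b6⊕b7 = 0⊕1⊕0⊕1 = 0
Syndrome (s4...s1) = 000 → position 0 (no error).

000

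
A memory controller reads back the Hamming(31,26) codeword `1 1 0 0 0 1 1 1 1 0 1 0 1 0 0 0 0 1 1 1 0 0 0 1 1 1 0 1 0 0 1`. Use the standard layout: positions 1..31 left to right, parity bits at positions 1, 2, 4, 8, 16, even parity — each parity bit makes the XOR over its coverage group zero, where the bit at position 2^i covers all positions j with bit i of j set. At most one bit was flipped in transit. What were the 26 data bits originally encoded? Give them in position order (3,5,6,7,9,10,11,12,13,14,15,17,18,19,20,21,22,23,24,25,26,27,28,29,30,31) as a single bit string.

00111010100011100011101001

s1: b1⊕b3⊕b5⊕b7⊕b9⊕b11⊕b13⊕b15⊕b17⊕b19⊕b21⊕b23⊕b25⊕b27⊕b29⊕b31 = 1⊕0⊕0⊕1⊕1⊕1⊕1⊕0⊕0⊕1⊕0⊕0⊕1⊕0⊕0⊕1 = 0
s2: b2⊕b3⊕b6⊕b7⊕b10⊕b11⊕b14⊕b15⊕b18⊕b19⊕b22⊕b23⊕b26⊕b27⊕b30⊕b31 = 1⊕0⊕1⊕1⊕0⊕1⊕0⊕0⊕1⊕1⊕0⊕0⊕1⊕0⊕0⊕1 = 0
s4: b4⊕b5⊕b6⊕b7⊕b12⊕b13⊕b14⊕b15⊕b20⊕b21⊕b22⊕b23⊕b28⊕b29⊕b30⊕b31 = 0⊕0⊕1⊕1⊕0⊕1⊕0⊕0⊕1⊕0⊕0⊕0⊕1⊕0⊕0⊕1 = 0
s8: b8⊕b9⊕b10⊕b11⊕b12⊕b13⊕b14⊕b15⊕b24⊕b25⊕b26⊕b27⊕b28⊕b29⊕b30⊕b31 = 1⊕1⊕0⊕1⊕0⊕1⊕0⊕0⊕1⊕1⊕1⊕0⊕1⊕0⊕0⊕1 = 1
s16: b16⊕b17⊕b18⊕b19⊕b20⊕b21⊕b22⊕b23⊕b24⊕b25⊕b26⊕b27⊕b28⊕b29⊕b30⊕b31 = 0⊕0⊕1⊕1⊕1⊕0⊕0⊕0⊕1⊕1⊕1⊕0⊕1⊕0⊕0⊕1 = 0
Syndrome (s16...s1) = 01000 → position 8.
Flip bit 8: corrected codeword = 1100011010101000011100011101001
Data bits at positions 3,5,6,7,9,10,11,12,13,14,15,17,18,19,20,21,22,23,24,25,26,27,28,29,30,31: 00111010100011100011101001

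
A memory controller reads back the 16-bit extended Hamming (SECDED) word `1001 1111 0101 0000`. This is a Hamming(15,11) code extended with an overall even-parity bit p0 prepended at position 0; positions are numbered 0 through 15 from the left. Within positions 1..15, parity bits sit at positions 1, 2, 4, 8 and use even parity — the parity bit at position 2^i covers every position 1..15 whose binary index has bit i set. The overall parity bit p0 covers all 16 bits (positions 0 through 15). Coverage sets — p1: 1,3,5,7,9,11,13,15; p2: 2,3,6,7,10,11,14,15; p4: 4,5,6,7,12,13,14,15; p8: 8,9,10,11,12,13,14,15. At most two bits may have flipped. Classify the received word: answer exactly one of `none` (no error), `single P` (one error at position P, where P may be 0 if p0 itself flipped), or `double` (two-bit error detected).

double

s1: b1⊕b3⊕b5⊕b7⊕b9⊕b11⊕b13⊕b15 = 0⊕1⊕1⊕1⊕1⊕1⊕0⊕0 = 1
s2: b2⊕b3⊕b6⊕b7⊕b10⊕b11⊕b14⊕b15 = 0⊕1⊕1⊕1⊕0⊕1⊕0⊕0 = 0
s4: b4⊕b5⊕b6⊕b7⊕b12⊕b13⊕b14⊕b15 = 1⊕1⊕1⊕1⊕0⊕0⊕0⊕0 = 0
s8: b8⊕b9⊕b10⊕b11⊕b12⊕b13⊕b14⊕b15 = 0⊕1⊕0⊕1⊕0⊕0⊕0⊕0 = 0
Syndrome (s8...s1) = 0001 → position 1.
Overall parity (XOR of all 16 bits, including p0): 1⊕0⊕0⊕1⊕1⊕1⊕1⊕1⊕0⊕1⊕0⊕1⊕0⊕0⊕0⊕0 = 0
Overall=0, syndrome position=1 → double-bit error detected (uncorrectable).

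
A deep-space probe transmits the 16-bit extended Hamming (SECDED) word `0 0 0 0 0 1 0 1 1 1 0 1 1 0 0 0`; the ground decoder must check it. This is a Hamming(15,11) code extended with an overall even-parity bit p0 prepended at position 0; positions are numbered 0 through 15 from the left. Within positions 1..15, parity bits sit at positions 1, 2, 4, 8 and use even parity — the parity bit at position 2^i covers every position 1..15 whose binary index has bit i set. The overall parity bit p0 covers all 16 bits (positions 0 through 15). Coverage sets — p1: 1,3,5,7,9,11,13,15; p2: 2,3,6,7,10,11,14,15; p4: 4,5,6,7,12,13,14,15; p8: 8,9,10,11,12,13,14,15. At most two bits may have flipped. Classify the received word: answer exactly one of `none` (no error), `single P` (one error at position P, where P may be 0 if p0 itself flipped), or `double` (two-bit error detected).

double

s1: b1⊕b3⊕b5⊕b7⊕b9⊕b11⊕b13⊕b15 = 0⊕0⊕1⊕1⊕1⊕1⊕0⊕0 = 0
s2: b2⊕b3⊕b6⊕b7⊕b10⊕b11⊕b14⊕b15 = 0⊕0⊕0⊕1⊕0⊕1⊕0⊕0 = 0
s4: b4⊕b5⊕b6⊕b7⊕b12⊕b13⊕b14⊕b15 = 0⊕1⊕0⊕1⊕1⊕0⊕0⊕0 = 1
s8: b8⊕b9⊕b10⊕b11⊕b12⊕b13⊕b14⊕b15 = 1⊕1⊕0⊕1⊕1⊕0⊕0⊕0 = 0
Syndrome (s8...s1) = 0100 → position 4.
Overall parity (XOR of all 16 bits, including p0): 0⊕0⊕0⊕0⊕0⊕1⊕0⊕1⊕1⊕1⊕0⊕1⊕1⊕0⊕0⊕0 = 0
Overall=0, syndrome position=4 → double-bit error detected (uncorrectable).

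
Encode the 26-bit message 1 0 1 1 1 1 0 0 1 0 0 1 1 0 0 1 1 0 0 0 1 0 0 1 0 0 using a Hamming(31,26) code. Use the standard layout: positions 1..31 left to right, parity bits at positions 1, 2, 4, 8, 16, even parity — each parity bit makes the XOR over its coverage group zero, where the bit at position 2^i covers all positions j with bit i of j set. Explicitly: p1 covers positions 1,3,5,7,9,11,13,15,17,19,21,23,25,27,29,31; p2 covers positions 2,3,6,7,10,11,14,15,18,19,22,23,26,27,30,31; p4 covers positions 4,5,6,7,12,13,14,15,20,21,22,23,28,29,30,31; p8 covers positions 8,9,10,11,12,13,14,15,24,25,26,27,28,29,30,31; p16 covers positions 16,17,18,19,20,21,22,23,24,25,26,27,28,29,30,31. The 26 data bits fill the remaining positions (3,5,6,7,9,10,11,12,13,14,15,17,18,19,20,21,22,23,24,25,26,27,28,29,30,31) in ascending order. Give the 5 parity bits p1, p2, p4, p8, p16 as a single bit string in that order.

Place data bits at non-power-of-two positions: b3=1, b5=0, b6=1, b7=1, b9=1, b10=1, b11=0, b12=0, b13=1, b14=0, b15=0, b17=1, b18=1, b19=0, b20=0, b21=1, b22=1, b23=0, b24=0, b25=0, b26=1, b27=0, b28=0, b29=1, b30=0, b31=0.
p1 = XOR of data positions {3,5,7,9,11,13,15,17,19,21,23,25,27,29,31} = 1⊕0⊕1⊕1⊕0⊕1⊕0⊕1⊕0⊕1⊕0⊕0⊕0⊕1⊕0 = 1
p2 = XOR of data positions {3,6,7,10,11,14,15,18,19,22,23,26,27,30,31} = 1⊕1⊕1⊕1⊕0⊕0⊕0⊕1⊕0⊕1⊕0⊕1⊕0⊕0⊕0 = 1
p4 = XOR of data positions {5,6,7,12,13,14,15,20,21,22,23,28,29,30,31} = 0⊕1⊕1⊕0⊕1⊕0⊕0⊕0⊕1⊕1⊕0⊕0⊕1⊕0⊕0 = 0
p8 = XOR of data positions {9,10,11,12,13,14,15,24,25,26,27,28,29,30,31} = 1⊕1⊕0⊕0⊕1⊕0⊕0⊕0⊕0⊕1⊕0⊕0⊕1⊕0⊕0 = 1
p16 = XOR of data positions {17,18,19,20,21,22,23,24,25,26,27,28,29,30,31} = 1⊕1⊕0⊕0⊕1⊕1⊕0⊕0⊕0⊕1⊕0⊕0⊕1⊕0⊕0 = 0
Parity bits p1,p2,p4,p8,p16 = 11010

11010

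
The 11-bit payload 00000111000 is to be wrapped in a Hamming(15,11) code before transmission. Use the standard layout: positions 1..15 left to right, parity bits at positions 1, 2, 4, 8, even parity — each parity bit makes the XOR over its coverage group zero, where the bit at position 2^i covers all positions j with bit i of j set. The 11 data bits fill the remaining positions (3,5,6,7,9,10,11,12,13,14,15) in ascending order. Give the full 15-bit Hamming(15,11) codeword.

Place data bits at non-power-of-two positions: b3=0, b5=0, b6=0, b7=0, b9=0, b10=1, b11=1, b12=1, b13=0, b14=0, b15=0.
p1 = XOR of data positions {3,5,7,9,11,13,15} = 0⊕0⊕0⊕0⊕1⊕0⊕0 = 1
p2 = XOR of data positions {3,6,7,10,11,14,15} = 0⊕0⊕0⊕1⊕1⊕0⊕0 = 0
p4 = XOR of data positions {5,6,7,12,13,14,15} = 0⊕0⊕0⊕1⊕0⊕0⊕0 = 1
p8 = XOR of data positions {9,10,11,12,13,14,15} = 0⊕1⊕1⊕1⊕0⊕0⊕0 = 1
Codeword b1..b15 = 100100010111000

100100010111000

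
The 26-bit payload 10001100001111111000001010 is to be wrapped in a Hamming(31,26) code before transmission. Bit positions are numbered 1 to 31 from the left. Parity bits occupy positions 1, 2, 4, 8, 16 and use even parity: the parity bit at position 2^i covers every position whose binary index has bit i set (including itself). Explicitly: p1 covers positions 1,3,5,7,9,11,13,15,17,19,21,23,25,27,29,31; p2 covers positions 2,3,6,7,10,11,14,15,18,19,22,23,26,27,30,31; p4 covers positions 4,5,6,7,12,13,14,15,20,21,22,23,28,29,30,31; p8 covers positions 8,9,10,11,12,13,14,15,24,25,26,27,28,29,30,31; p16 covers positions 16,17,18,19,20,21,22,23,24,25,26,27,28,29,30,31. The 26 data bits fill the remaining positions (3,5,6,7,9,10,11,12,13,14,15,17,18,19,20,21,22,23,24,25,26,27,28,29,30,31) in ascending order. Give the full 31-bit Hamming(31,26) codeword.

0110000111000010111111000001010

Place data bits at non-power-of-two positions: b3=1, b5=0, b6=0, b7=0, b9=1, b10=1, b11=0, b12=0, b13=0, b14=0, b15=1, b17=1, b18=1, b19=1, b20=1, b21=1, b22=1, b23=0, b24=0, b25=0, b26=0, b27=0, b28=1, b29=0, b30=1, b31=0.
p1 = XOR of data positions {3,5,7,9,11,13,15,17,19,21,23,25,27,29,31} = 1⊕0⊕0⊕1⊕0⊕0⊕1⊕1⊕1⊕1⊕0⊕0⊕0⊕0⊕0 = 0
p2 = XOR of data positions {3,6,7,10,11,14,15,18,19,22,23,26,27,30,31} = 1⊕0⊕0⊕1⊕0⊕0⊕1⊕1⊕1⊕1⊕0⊕0⊕0⊕1⊕0 = 1
p4 = XOR of data positions {5,6,7,12,13,14,15,20,21,22,23,28,29,30,31} = 0⊕0⊕0⊕0⊕0⊕0⊕1⊕1⊕1⊕1⊕0⊕1⊕0⊕1⊕0 = 0
p8 = XOR of data positions {9,10,11,12,13,14,15,24,25,26,27,28,29,30,31} = 1⊕1⊕0⊕0⊕0⊕0⊕1⊕0⊕0⊕0⊕0⊕1⊕0⊕1⊕0 = 1
p16 = XOR of data positions {17,18,19,20,21,22,23,24,25,26,27,28,29,30,31} = 1⊕1⊕1⊕1⊕1⊕1⊕0⊕0⊕0⊕0⊕0⊕1⊕0⊕1⊕0 = 0
Codeword b1..b31 = 0110000111000010111111000001010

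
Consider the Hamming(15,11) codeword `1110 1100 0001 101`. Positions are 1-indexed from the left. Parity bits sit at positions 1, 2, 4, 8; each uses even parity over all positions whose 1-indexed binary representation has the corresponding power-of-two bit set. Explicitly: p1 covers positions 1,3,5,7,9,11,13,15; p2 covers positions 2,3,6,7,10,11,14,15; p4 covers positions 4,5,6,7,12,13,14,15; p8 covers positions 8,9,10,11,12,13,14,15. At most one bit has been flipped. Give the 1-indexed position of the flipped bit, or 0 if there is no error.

s1: b1⊕b3⊕b5⊕b7⊕b9⊕b11⊕b13⊕b15 = 1⊕1⊕1⊕0⊕0⊕0⊕1⊕1 = 1
s2: b2⊕b3⊕b6⊕b7⊕b10⊕b11⊕b14⊕b15 = 1⊕1⊕1⊕0⊕0⊕0⊕0⊕1 = 0
s4: b4⊕b5⊕b6⊕b7⊕b12⊕b13⊕b14⊕b15 = 0⊕1⊕1⊕0⊕1⊕1⊕0⊕1 = 1
s8: b8⊕b9⊕b10⊕b11⊕b12⊕b13⊕b14⊕b15 = 0⊕0⊕0⊕0⊕1⊕1⊕0⊕1 = 1
Syndrome (s8...s1) = 1101 → position 13.

13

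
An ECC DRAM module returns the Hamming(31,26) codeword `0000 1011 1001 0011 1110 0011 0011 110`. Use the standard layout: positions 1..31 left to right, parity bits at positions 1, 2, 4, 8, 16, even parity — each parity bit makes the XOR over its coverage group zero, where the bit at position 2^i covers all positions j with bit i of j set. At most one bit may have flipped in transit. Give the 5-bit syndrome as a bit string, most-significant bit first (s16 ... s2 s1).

s1: b1⊕b3⊕b5⊕b7⊕b9⊕b11⊕b13⊕b15⊕b17⊕b19⊕b21⊕b23⊕b25⊕b27⊕b29⊕b31 = 0⊕0⊕1⊕1⊕1⊕0⊕0⊕1⊕1⊕1⊕0⊕1⊕0⊕1⊕1⊕0 = 1
s2: b2⊕b3⊕b6⊕b7⊕b10⊕b11⊕b14⊕b15⊕b18⊕b19⊕b22⊕b23⊕b26⊕b27⊕b30⊕b31 = 0⊕0⊕0⊕1⊕0⊕0⊕0⊕1⊕1⊕1⊕0⊕1⊕0⊕1⊕1⊕0 = 1
s4: b4⊕b5⊕b6⊕b7⊕b12⊕b13⊕b14⊕b15⊕b20⊕b21⊕b22⊕b23⊕b28⊕b29⊕b30⊕b31 = 0⊕1⊕0⊕1⊕1⊕0⊕0⊕1⊕0⊕0⊕0⊕1⊕1⊕1⊕1⊕0 = 0
s8: b8⊕b9⊕b10⊕b11⊕b12⊕b13⊕b14⊕b15⊕b24⊕b25⊕b26⊕b27⊕b28⊕b29⊕b30⊕b31 = 1⊕1⊕0⊕0⊕1⊕0⊕0⊕1⊕1⊕0⊕0⊕1⊕1⊕1⊕1⊕0 = 1
s16: b16⊕b17⊕b18⊕b19⊕b20⊕b21⊕b22⊕b23⊕b24⊕b25⊕b26⊕b27⊕b28⊕b29⊕b30⊕b31 = 1⊕1⊕1⊕1⊕0⊕0⊕0⊕1⊕1⊕0⊕0⊕1⊕1⊕1⊕1⊕0 = 0
Syndrome (s16...s1) = 01011 → position 11.

01011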